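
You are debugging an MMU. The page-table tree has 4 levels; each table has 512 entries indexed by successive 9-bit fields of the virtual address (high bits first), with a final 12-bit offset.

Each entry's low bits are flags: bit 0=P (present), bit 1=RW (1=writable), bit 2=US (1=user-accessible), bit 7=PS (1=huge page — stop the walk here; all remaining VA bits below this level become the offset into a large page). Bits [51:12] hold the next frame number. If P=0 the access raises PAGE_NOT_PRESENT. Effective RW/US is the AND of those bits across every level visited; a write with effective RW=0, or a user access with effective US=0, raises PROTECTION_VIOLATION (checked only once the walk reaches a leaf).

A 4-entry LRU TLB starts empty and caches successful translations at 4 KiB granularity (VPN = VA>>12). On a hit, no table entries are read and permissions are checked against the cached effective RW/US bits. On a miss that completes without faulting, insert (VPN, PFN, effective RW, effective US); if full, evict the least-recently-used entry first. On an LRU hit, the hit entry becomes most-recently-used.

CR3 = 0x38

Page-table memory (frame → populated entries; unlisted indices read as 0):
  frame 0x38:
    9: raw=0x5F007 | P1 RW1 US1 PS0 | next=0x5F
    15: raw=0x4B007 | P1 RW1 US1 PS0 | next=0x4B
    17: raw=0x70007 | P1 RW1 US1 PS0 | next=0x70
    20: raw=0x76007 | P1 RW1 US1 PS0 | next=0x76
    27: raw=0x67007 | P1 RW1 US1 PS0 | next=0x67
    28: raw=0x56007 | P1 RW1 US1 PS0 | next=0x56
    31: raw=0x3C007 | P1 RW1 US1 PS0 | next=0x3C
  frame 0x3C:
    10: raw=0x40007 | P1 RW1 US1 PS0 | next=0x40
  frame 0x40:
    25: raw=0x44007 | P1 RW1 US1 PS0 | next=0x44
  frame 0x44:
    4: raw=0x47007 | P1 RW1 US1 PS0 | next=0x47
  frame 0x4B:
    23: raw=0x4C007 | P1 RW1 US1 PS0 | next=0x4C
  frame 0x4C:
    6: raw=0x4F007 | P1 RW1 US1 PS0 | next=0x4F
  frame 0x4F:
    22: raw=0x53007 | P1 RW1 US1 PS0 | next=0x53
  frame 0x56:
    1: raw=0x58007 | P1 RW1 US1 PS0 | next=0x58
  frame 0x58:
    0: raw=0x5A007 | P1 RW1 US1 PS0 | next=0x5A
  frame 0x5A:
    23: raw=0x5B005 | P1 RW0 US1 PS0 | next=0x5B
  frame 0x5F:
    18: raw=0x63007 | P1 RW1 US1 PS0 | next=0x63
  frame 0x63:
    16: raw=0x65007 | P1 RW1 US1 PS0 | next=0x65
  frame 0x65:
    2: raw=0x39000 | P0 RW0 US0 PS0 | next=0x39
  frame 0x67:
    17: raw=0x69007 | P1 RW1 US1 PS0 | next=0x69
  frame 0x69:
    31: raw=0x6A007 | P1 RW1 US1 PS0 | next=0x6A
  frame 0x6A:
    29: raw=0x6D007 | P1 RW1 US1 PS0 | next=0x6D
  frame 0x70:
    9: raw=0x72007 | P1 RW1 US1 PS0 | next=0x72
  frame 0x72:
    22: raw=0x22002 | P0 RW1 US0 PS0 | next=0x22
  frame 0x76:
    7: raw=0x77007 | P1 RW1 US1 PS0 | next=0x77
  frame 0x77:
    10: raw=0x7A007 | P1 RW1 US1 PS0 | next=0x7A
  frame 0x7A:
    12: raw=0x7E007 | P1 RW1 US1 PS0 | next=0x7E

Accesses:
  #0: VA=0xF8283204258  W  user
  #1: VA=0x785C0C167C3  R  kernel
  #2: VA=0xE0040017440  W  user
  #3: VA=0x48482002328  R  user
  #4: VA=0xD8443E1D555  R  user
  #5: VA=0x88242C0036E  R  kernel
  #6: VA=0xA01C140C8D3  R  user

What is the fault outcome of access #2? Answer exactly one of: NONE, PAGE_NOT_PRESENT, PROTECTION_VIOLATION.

Trace:
#0 VA=0xF8283204258 (w,user):
  L0: frame=0x38 idx=31 entry=0x3C007 [P=1 RW=1 US=1 PS=0]
  L1: frame=0x3C idx=10 entry=0x40007 [P=1 RW=1 US=1 PS=0]
  L2: frame=0x40 idx=25 entry=0x44007 [P=1 RW=1 US=1 PS=0]
  L3: frame=0x44 idx=4 entry=0x47007 [P=1 RW=1 US=1 PS=0]
  → PA=0x47258  (4 entries read)
#1 VA=0x785C0C167C3 (r,kernel):
  L0: frame=0x38 idx=15 entry=0x4B007 [P=1 RW=1 US=1 PS=0]
  L1: frame=0x4B idx=23 entry=0x4C007 [P=1 RW=1 US=1 PS=0]
  L2: frame=0x4C idx=6 entry=0x4F007 [P=1 RW=1 US=1 PS=0]
  L3: frame=0x4F idx=22 entry=0x53007 [P=1 RW=1 US=1 PS=0]
  → PA=0x537C3  (4 entries read)
#2 VA=0xE0040017440 (w,user):
  L0: frame=0x38 idx=28 entry=0x56007 [P=1 RW=1 US=1 PS=0]
  L1: frame=0x56 idx=1 entry=0x58007 [P=1 RW=1 US=1 PS=0]
  L2: frame=0x58 idx=0 entry=0x5A007 [P=1 RW=1 US=1 PS=0]
  L3: frame=0x5A idx=23 entry=0x5B005 [P=1 RW=0 US=1 PS=0]
  ⇒ fault: PROTECTION_VIOLATION  — 4 lookups
#3 VA=0x48482002328 (r,user):
  L0: frame=0x38 idx=9 entry=0x5F007 [P=1 RW=1 US=1 PS=0]
  L1: frame=0x5F idx=18 entry=0x63007 [P=1 RW=1 US=1 PS=0]
  L2: frame=0x63 idx=16 entry=0x65007 [P=1 RW=1 US=1 PS=0]
  L3: frame=0x65 idx=2 entry=0x39000 [P=0 RW=0 US=0 PS=0]
  ⇒ fault: PAGE_NOT_PRESENT  — 4 lookups
#4 VA=0xD8443E1D555 (r,user):
  L0: frame=0x38 idx=27 entry=0x67007 [P=1 RW=1 US=1 PS=0]
  L1: frame=0x67 idx=17 entry=0x69007 [P=1 RW=1 US=1 PS=0]
  L2: frame=0x69 idx=31 entry=0x6A007 [P=1 RW=1 US=1 PS=0]
  L3: frame=0x6A idx=29 entry=0x6D007 [P=1 RW=1 US=1 PS=0]
  → PA=0x6D555  (4 entries read)
#5 VA=0x88242C0036E (r,kernel):
  L0: frame=0x38 idx=17 entry=0x70007 [P=1 RW=1 US=1 PS=0]
  L1: frame=0x70 idx=9 entry=0x72007 [P=1 RW=1 US=1 PS=0]
  L2: frame=0x72 idx=22 entry=0x22002 [P=0 RW=1 US=0 PS=0]
  ⇒ fault: PAGE_NOT_PRESENT  — 3 lookups
#6 VA=0xA01C140C8D3 (r,user):
  L0: frame=0x38 idx=20 entry=0x76007 [P=1 RW=1 US=1 PS=0]
  L1: frame=0x76 idx=7 entry=0x77007 [P=1 RW=1 US=1 PS=0]
  L2: frame=0x77 idx=10 entry=0x7A007 [P=1 RW=1 US=1 PS=0]
  L3: frame=0x7A idx=12 entry=0x7E007 [P=1 RW=1 US=1 PS=0]
  → PA=0x7E8D3  (4 entries read)

Access #2 fault: PROTECTION_VIOLATION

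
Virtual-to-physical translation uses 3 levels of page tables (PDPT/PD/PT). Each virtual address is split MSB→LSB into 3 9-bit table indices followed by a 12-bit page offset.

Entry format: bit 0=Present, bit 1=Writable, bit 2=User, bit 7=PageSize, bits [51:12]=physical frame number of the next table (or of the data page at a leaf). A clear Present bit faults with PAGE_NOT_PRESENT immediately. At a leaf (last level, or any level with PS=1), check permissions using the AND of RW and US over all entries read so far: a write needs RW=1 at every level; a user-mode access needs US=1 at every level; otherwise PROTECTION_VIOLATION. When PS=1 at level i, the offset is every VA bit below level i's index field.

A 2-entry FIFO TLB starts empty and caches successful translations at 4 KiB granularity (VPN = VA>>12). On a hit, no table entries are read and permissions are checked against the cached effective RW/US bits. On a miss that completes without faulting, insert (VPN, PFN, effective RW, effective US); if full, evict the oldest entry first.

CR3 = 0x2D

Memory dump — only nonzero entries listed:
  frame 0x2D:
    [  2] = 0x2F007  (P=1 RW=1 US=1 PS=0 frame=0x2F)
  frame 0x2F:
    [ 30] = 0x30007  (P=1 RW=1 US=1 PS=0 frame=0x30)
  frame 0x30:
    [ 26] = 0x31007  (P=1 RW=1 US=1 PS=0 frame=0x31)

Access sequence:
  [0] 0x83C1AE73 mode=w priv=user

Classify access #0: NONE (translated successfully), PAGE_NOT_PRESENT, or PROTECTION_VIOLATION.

Walk each access:
#0 VA=0x83C1AE73 (w,user):
  L0 @0x2D[2] → 0x2F007  P=1,RW=1,US=1,PS=0
  L1 @0x2F[30] → 0x30007  P=1,RW=1,US=1,PS=0
  L2 @0x30[26] → 0x31007  P=1,RW=1,US=1,PS=0
  ✓ 0x31E73  — 3 lookups

Access #0 fault: NONE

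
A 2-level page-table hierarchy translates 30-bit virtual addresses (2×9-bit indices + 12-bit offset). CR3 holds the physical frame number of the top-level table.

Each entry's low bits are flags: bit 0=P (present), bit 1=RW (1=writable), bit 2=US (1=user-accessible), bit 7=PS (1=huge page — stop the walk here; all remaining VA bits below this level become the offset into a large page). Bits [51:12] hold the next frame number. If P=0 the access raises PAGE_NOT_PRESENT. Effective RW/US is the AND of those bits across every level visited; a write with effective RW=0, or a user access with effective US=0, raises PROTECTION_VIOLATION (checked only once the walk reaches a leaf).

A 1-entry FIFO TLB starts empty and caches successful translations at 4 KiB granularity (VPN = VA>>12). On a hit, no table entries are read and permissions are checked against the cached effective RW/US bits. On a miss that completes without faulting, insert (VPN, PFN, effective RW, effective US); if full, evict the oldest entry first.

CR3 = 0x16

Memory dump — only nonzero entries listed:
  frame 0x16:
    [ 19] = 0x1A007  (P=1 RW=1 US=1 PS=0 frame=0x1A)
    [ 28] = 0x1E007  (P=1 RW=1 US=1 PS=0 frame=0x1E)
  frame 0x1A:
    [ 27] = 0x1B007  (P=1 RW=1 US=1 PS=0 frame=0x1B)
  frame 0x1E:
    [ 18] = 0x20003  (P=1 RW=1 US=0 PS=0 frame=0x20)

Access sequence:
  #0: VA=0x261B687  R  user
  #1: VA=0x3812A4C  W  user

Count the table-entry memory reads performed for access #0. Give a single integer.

Walk each access:
#0 VA=0x261B687 (r,user):
  L0: frame=0x16 idx=19 entry=0x1A007 [P=1 RW=1 US=1 PS=0]
  L1: frame=0x1A idx=27 entry=0x1B007 [P=1 RW=1 US=1 PS=0]
  → PA=0x1B687  (2 entries read)
#1 VA=0x3812A4C (w,user):
  L0: frame=0x16 idx=28 entry=0x1E007 [P=1 RW=1 US=1 PS=0]
  L1: frame=0x1E idx=18 entry=0x20003 [P=1 RW=1 US=0 PS=0]
  → PROTECTION_VIOLATION  (2 entries read)

Entries read for #0: 2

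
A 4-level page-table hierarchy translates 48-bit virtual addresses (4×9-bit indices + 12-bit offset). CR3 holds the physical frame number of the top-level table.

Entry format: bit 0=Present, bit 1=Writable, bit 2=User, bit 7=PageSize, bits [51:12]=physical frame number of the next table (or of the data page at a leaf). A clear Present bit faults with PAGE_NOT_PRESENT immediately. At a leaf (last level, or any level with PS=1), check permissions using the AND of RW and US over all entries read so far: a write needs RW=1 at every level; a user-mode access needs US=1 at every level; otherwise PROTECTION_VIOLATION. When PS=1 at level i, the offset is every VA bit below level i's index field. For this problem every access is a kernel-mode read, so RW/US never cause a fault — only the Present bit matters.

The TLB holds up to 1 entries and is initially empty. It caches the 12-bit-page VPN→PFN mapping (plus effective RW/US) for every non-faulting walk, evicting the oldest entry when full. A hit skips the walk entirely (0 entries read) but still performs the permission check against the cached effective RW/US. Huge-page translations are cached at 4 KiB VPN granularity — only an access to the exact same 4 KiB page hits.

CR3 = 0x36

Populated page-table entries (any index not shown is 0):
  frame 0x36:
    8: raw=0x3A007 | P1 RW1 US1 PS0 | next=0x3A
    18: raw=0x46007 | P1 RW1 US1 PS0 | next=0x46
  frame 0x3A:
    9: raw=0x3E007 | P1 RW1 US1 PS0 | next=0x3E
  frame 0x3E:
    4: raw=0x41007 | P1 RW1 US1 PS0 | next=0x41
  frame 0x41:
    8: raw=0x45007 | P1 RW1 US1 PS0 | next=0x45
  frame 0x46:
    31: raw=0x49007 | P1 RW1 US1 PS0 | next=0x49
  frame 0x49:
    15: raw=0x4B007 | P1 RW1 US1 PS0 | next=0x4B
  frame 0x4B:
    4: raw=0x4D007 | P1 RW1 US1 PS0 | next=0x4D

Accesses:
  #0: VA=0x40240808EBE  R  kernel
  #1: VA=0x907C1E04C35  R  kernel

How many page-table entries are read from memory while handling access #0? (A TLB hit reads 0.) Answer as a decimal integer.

Per-access translation:
#0 VA=0x40240808EBE (r,kernel):
  L0: frame=0x36 idx=8 entry=0x3A007 [P=1 RW=1 US=1 PS=0]
  L1: frame=0x3A idx=9 entry=0x3E007 [P=1 RW=1 US=1 PS=0]
  L2: frame=0x3E idx=4 entry=0x41007 [P=1 RW=1 US=1 PS=0]
  L3: frame=0x41 idx=8 entry=0x45007 [P=1 RW=1 US=1 PS=0]
  ✓ 0x45EBE  — 4 lookups
#1 VA=0x907C1E04C35 (r,kernel):
  L0: frame=0x36 idx=18 entry=0x46007 [P=1 RW=1 US=1 PS=0]
  L1: frame=0x46 idx=31 entry=0x49007 [P=1 RW=1 US=1 PS=0]
  L2: frame=0x49 idx=15 entry=0x4B007 [P=1 RW=1 US=1 PS=0]
  L3: frame=0x4B idx=4 entry=0x4D007 [P=1 RW=1 US=1 PS=0]
  ✓ 0x4DC35  — 4 lookups

Entries read for #0: 4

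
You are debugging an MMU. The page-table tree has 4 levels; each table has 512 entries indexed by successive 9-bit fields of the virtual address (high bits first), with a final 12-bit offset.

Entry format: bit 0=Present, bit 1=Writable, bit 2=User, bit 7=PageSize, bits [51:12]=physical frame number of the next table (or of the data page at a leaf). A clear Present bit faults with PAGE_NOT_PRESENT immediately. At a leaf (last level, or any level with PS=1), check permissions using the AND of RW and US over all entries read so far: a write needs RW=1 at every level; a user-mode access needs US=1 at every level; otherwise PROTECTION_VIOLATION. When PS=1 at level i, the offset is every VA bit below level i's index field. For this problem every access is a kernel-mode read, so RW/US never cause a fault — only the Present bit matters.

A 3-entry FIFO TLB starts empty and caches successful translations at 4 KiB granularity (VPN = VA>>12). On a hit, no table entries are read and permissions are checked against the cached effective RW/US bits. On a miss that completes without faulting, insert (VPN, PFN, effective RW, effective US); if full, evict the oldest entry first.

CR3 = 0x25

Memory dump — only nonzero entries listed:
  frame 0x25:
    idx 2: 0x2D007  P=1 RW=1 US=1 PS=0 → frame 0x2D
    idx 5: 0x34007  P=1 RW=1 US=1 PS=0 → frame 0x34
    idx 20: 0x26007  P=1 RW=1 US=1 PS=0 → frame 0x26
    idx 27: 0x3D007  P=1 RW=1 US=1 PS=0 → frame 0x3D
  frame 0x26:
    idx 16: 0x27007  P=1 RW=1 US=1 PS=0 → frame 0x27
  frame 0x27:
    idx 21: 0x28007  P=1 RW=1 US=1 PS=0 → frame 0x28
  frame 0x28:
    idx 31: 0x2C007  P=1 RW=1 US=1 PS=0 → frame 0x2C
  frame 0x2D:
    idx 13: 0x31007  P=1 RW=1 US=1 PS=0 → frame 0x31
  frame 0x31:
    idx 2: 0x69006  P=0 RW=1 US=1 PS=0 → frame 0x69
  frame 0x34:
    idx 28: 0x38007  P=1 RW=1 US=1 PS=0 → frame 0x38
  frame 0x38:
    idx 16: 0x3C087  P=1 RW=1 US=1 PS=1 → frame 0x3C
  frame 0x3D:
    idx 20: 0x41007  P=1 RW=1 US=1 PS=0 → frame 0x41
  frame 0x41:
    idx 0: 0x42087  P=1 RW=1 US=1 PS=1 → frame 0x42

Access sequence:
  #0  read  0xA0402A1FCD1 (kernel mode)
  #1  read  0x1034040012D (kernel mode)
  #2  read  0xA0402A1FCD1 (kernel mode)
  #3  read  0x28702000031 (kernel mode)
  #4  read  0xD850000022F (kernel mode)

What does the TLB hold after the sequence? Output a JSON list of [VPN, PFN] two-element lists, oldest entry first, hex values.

Walk each access:
#0 VA=0xA0402A1FCD1 (r,kernel):
  L0: frame=0x25 idx=20 entry=0x26007 [P=1 RW=1 US=1 PS=0]
  L1: frame=0x26 idx=16 entry=0x27007 [P=1 RW=1 US=1 PS=0]
  L2: frame=0x27 idx=21 entry=0x28007 [P=1 RW=1 US=1 PS=0]
  L3: frame=0x28 idx=31 entry=0x2C007 [P=1 RW=1 US=1 PS=0]
  ⇒ phys 0x2CCD1  [4 reads]
#1 VA=0x1034040012D (r,kernel):
  L0: frame=0x25 idx=2 entry=0x2D007 [P=1 RW=1 US=1 PS=0]
  L1: frame=0x2D idx=13 entry=0x31007 [P=1 RW=1 US=1 PS=0]
  L2: frame=0x31 idx=2 entry=0x69006 [P=0 RW=1 US=1 PS=0]
  ✗ PAGE_NOT_PRESENT  [3 reads]
#2 VA=0xA0402A1FCD1 (r,kernel):
  TLB hit vpn=0xA0402A1F → PA=0x2CCD1
#3 VA=0x28702000031 (r,kernel):
  L0: frame=0x25 idx=5 entry=0x34007 [P=1 RW=1 US=1 PS=0]
  L1: frame=0x34 idx=28 entry=0x38007 [P=1 RW=1 US=1 PS=0]
  L2: frame=0x38 idx=16 entry=0x3C087 [P=1 RW=1 US=1 PS=1]
  ⇒ phys 0x3C031 (huge @L2)  [3 reads]
#4 VA=0xD850000022F (r,kernel):
  L0: frame=0x25 idx=27 entry=0x3D007 [P=1 RW=1 US=1 PS=0]
  L1: frame=0x3D idx=20 entry=0x41007 [P=1 RW=1 US=1 PS=0]
  L2: frame=0x41 idx=0 entry=0x42087 [P=1 RW=1 US=1 PS=1]
  ⇒ phys 0x4222F (huge @L2)  [3 reads]

TLB: [["0xA0402A1F", "0x2C"], ["0x28702000", "0x3C"], ["0xD8500000", "0x42"]]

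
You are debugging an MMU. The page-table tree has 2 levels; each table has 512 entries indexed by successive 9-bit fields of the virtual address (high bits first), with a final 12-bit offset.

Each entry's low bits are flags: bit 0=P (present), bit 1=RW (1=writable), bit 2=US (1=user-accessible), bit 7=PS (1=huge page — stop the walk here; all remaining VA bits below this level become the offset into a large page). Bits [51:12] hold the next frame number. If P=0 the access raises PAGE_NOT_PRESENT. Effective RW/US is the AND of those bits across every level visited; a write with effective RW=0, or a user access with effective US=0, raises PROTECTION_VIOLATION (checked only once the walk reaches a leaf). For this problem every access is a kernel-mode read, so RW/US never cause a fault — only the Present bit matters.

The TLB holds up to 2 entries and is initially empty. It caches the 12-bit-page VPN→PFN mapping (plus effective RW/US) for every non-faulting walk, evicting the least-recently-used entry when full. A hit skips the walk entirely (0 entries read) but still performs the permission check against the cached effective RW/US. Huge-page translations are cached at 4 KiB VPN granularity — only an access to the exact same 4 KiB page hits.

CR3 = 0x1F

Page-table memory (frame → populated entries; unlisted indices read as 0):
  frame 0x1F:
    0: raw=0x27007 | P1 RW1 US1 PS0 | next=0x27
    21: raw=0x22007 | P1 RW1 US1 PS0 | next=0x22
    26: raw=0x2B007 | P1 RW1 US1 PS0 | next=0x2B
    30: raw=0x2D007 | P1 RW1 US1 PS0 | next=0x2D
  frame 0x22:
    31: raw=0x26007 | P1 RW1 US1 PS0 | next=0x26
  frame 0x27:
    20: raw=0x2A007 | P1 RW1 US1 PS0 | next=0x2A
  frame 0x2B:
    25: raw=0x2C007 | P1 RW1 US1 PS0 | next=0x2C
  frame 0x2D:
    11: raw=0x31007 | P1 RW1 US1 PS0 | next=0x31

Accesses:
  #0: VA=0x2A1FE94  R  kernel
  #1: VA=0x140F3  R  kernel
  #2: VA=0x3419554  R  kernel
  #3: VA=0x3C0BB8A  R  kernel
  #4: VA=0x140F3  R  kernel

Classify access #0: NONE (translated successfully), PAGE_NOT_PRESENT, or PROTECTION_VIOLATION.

Per-access translation:
#0 VA=0x2A1FE94 (r,kernel):
  [0] read 0x1F idx=21: raw=0x22007 flags P=1 W=1 U=1 S=0
  [1] read 0x22 idx=31: raw=0x26007 flags P=1 W=1 U=1 S=0
  ✓ 0x26E94  — 2 lookups
#1 VA=0x140F3 (r,kernel):
  [0] read 0x1F idx=0: raw=0x27007 flags P=1 W=1 U=1 S=0
  [1] read 0x27 idx=20: raw=0x2A007 flags P=1 W=1 U=1 S=0
  ✓ 0x2A0F3  — 2 lookups
#2 VA=0x3419554 (r,kernel):
  [0] read 0x1F idx=26: raw=0x2B007 flags P=1 W=1 U=1 S=0
  [1] read 0x2B idx=25: raw=0x2C007 flags P=1 W=1 U=1 S=0
  ✓ 0x2C554  — 2 lookups
#3 VA=0x3C0BB8A (r,kernel):
  [0] read 0x1F idx=30: raw=0x2D007 flags P=1 W=1 U=1 S=0
  [1] read 0x2D idx=11: raw=0x31007 flags P=1 W=1 U=1 S=0
  ✓ 0x31B8A  — 2 lookups
#4 VA=0x140F3 (r,kernel):
  [0] read 0x1F idx=0: raw=0x27007 flags P=1 W=1 U=1 S=0
  [1] read 0x27 idx=20: raw=0x2A007 flags P=1 W=1 U=1 S=0
  ✓ 0x2A0F3  — 2 lookups

Access #0 fault: NONE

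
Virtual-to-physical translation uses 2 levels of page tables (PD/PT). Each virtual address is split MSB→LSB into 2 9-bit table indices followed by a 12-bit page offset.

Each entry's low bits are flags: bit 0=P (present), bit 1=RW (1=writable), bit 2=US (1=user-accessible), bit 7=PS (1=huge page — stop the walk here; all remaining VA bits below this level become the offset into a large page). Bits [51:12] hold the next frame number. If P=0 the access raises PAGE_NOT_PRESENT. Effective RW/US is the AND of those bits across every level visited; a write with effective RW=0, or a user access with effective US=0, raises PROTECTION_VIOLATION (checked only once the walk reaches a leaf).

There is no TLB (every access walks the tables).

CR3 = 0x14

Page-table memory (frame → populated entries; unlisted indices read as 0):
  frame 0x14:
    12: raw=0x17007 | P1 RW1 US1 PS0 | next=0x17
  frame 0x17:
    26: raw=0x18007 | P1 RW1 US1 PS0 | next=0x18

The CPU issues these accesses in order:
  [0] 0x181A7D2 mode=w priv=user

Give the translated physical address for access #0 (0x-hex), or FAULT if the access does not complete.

Trace:
#0 VA=0x181A7D2 (w,user):
  lvl0: tbl 0x14, slot 12 ⇒ 0x17007 (P1/RW1/US1/PS0)
  lvl1: tbl 0x17, slot 26 ⇒ 0x18007 (P1/RW1/US1/PS0)
  ⇒ phys 0x187D2  [2 reads]

Access #0 PA: 0x187D2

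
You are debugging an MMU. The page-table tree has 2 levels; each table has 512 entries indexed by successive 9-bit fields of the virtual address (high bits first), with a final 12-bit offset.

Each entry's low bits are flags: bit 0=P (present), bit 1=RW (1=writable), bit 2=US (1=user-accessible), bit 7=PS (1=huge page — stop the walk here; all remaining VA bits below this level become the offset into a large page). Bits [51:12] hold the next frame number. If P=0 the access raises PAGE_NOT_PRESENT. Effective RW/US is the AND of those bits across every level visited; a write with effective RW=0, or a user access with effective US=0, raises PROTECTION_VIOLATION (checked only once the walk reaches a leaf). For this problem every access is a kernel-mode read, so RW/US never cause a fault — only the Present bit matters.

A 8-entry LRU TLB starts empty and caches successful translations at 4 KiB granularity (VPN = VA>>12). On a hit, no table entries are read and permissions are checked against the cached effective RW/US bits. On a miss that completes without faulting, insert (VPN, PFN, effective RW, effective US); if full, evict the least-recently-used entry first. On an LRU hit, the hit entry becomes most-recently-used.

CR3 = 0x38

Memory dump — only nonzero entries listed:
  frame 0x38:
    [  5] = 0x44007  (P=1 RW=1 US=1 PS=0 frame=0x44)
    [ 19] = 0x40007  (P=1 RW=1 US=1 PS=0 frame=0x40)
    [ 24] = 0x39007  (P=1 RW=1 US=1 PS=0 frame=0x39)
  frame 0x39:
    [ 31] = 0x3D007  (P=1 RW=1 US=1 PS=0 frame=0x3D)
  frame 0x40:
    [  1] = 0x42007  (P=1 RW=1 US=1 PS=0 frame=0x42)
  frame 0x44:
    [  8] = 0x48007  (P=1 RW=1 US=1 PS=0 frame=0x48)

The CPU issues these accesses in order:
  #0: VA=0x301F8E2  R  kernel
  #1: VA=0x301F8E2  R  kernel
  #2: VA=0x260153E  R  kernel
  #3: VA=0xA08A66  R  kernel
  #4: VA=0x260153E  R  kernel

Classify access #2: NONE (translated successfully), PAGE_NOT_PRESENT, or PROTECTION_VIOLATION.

Walk each access:
#0 VA=0x301F8E2 (r,kernel):
  L0: frame=0x38 idx=24 entry=0x39007 [P=1 RW=1 US=1 PS=0]
  L1: frame=0x39 idx=31 entry=0x3D007 [P=1 RW=1 US=1 PS=0]
  → PA=0x3D8E2  (2 entries read)
#1 VA=0x301F8E2 (r,kernel):
  TLB hit vpn=0x301F → PA=0x3D8E2
#2 VA=0x260153E (r,kernel):
  L0: frame=0x38 idx=19 entry=0x40007 [P=1 RW=1 US=1 PS=0]
  L1: frame=0x40 idx=1 entry=0x42007 [P=1 RW=1 US=1 PS=0]
  → PA=0x4253E  (2 entries read)
#3 VA=0xA08A66 (r,kernel):
  L0: frame=0x38 idx=5 entry=0x44007 [P=1 RW=1 US=1 PS=0]
  L1: frame=0x44 idx=8 entry=0x48007 [P=1 RW=1 US=1 PS=0]
  → PA=0x48A66  (2 entries read)
#4 VA=0x260153E (r,kernel):
  TLB hit vpn=0x2601 → PA=0x4253E

Access #2 fault: NONE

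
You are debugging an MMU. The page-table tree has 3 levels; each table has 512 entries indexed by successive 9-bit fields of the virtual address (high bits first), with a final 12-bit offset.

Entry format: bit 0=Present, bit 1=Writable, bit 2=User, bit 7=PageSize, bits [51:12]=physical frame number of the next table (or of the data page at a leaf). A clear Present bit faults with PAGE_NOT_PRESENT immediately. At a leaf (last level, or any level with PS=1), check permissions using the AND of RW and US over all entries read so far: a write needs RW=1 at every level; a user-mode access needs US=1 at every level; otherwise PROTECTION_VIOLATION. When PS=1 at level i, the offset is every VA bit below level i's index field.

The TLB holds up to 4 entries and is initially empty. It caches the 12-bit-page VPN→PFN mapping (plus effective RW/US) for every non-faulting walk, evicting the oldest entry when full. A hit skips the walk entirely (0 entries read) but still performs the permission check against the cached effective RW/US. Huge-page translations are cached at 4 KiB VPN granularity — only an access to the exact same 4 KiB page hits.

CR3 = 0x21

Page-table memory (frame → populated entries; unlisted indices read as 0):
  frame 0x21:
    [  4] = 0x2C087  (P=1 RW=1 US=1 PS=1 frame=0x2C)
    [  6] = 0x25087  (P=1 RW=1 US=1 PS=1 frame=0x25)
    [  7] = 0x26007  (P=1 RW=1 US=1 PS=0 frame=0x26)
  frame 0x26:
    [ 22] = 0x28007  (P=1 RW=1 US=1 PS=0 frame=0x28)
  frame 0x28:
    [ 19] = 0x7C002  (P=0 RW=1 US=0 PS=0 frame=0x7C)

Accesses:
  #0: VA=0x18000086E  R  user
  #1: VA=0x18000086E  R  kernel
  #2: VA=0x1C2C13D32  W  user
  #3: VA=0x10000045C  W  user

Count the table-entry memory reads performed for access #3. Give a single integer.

Per-access translation:
#0 VA=0x18000086E (r,user):
  [0] read 0x21 idx=6: raw=0x25087 flags P=1 W=1 U=1 S=1
  ✓ 0x2586E (huge @L0)  — 1 lookups
#1 VA=0x18000086E (r,kernel):
  TLB hit vpn=0x180000 → PA=0x2586E
#2 VA=0x1C2C13D32 (w,user):
  [0] read 0x21 idx=7: raw=0x26007 flags P=1 W=1 U=1 S=0
  [1] read 0x26 idx=22: raw=0x28007 flags P=1 W=1 U=1 S=0
  [2] read 0x28 idx=19: raw=0x7C002 flags P=0 W=1 U=0 S=0
  → PAGE_NOT_PRESENT  (3 entries read)
#3 VA=0x10000045C (w,user):
  [0] read 0x21 idx=4: raw=0x2C087 flags P=1 W=1 U=1 S=1
  ✓ 0x2C45C (huge @L0)  — 1 lookups

Entries read for #3: 1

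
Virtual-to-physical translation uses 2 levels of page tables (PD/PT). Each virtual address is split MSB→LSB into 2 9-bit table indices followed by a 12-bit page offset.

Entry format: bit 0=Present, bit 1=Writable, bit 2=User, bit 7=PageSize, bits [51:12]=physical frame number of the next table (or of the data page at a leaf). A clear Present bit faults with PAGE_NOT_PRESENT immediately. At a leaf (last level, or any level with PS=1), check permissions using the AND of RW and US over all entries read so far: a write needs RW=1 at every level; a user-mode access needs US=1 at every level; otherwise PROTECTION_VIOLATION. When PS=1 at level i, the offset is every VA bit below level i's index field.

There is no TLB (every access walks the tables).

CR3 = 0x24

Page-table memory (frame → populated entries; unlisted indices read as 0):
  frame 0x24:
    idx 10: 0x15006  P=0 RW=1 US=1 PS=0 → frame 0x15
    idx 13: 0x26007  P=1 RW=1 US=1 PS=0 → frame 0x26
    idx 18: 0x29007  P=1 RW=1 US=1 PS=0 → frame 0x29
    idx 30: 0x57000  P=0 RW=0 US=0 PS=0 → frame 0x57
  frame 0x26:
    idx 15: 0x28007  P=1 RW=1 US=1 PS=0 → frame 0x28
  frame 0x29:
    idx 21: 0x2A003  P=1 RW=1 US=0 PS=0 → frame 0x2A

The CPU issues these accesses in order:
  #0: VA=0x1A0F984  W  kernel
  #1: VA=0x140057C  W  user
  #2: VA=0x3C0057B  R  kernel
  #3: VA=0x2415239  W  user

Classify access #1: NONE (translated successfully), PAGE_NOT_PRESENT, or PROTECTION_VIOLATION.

Walk each access:
#0 VA=0x1A0F984 (w,kernel):
  lvl0: tbl 0x24, slot 13 ⇒ 0x26007 (P1/RW1/US1/PS0)
  lvl1: tbl 0x26, slot 15 ⇒ 0x28007 (P1/RW1/US1/PS0)
  ⇒ phys 0x28984  [2 reads]
#1 VA=0x140057C (w,user):
  lvl0: tbl 0x24, slot 10 ⇒ 0x15006 (P0/RW1/US1/PS0)
  ✗ PAGE_NOT_PRESENT  [1 reads]
#2 VA=0x3C0057B (r,kernel):
  lvl0: tbl 0x24, slot 30 ⇒ 0x57000 (P0/RW0/US0/PS0)
  ✗ PAGE_NOT_PRESENT  [1 reads]
#3 VA=0x2415239 (w,user):
  lvl0: tbl 0x24, slot 18 ⇒ 0x29007 (P1/RW1/US1/PS0)
  lvl1: tbl 0x29, slot 21 ⇒ 0x2A003 (P1/RW1/US0/PS0)
  ✗ PROTECTION_VIOLATION  [2 reads]

Access #1 fault: PAGE_NOT_PRESENT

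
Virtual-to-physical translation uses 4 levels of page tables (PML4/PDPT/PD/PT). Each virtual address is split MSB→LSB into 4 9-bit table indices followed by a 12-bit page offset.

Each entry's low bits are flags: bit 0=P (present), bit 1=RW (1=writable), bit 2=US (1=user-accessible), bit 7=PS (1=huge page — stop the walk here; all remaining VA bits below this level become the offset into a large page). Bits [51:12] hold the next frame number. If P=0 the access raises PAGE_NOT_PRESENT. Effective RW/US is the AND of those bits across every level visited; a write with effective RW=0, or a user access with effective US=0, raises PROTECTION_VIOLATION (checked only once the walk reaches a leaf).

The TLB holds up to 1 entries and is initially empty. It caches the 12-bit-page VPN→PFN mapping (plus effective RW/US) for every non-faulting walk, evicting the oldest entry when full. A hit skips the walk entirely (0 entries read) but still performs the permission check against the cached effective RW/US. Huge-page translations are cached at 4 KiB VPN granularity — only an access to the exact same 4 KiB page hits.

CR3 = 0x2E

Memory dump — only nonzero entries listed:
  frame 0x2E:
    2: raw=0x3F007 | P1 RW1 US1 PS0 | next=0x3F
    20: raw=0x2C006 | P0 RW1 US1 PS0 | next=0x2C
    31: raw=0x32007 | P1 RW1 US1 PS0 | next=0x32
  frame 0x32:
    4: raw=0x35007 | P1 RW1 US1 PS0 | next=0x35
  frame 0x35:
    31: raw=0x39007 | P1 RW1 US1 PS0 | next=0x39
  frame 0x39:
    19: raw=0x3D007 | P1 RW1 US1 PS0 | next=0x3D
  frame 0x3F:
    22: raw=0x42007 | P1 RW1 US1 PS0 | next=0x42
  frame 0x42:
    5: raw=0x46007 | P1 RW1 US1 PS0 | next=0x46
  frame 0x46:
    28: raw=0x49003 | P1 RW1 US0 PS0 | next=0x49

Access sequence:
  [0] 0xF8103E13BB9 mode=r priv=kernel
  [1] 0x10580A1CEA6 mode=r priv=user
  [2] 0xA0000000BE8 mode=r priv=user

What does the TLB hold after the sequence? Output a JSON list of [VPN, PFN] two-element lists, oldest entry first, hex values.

Trace:
#0 VA=0xF8103E13BB9 (r,kernel):
  lvl0: tbl 0x2E, slot 31 ⇒ 0x32007 (P1/RW1/US1/PS0)
  lvl1: tbl 0x32, slot 4 ⇒ 0x35007 (P1/RW1/US1/PS0)
  lvl2: tbl 0x35, slot 31 ⇒ 0x39007 (P1/RW1/US1/PS0)
  lvl3: tbl 0x39, slot 19 ⇒ 0x3D007 (P1/RW1/US1/PS0)
  ⇒ phys 0x3DBB9  [4 reads]
#1 VA=0x10580A1CEA6 (r,user):
  lvl0: tbl 0x2E, slot 2 ⇒ 0x3F007 (P1/RW1/US1/PS0)
  lvl1: tbl 0x3F, slot 22 ⇒ 0x42007 (P1/RW1/US1/PS0)
  lvl2: tbl 0x42, slot 5 ⇒ 0x46007 (P1/RW1/US1/PS0)
  lvl3: tbl 0x46, slot 28 ⇒ 0x49003 (P1/RW1/US0/PS0)
  ✗ PROTECTION_VIOLATION  [4 reads]
#2 VA=0xA0000000BE8 (r,user):
  lvl0: tbl 0x2E, slot 20 ⇒ 0x2C006 (P0/RW1/US1/PS0)
  ✗ PAGE_NOT_PRESENT  [1 reads]

TLB: [["0xF8103E13", "0x3D"]]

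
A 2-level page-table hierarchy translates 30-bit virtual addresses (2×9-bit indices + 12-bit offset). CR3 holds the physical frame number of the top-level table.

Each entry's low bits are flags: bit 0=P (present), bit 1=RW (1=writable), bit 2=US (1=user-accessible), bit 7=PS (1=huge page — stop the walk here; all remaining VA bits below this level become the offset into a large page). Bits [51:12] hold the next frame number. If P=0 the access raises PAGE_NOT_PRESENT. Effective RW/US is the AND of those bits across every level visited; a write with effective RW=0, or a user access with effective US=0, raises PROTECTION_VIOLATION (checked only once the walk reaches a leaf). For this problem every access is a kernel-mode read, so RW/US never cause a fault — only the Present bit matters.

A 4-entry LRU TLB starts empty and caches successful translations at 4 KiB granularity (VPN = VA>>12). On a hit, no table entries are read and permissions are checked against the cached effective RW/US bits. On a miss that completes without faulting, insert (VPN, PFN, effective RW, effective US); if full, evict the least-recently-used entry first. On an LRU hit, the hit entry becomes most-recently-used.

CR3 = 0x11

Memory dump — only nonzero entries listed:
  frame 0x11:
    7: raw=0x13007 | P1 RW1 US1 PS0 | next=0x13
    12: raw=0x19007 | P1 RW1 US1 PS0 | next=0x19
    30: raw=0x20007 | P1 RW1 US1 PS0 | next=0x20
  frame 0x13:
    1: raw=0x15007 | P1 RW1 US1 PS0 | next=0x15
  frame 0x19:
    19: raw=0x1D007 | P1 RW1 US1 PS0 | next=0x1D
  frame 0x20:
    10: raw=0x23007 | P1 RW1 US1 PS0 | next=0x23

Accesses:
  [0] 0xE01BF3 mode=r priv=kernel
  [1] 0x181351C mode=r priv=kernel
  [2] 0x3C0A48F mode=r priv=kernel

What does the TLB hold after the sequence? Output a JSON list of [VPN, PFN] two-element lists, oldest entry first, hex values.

Trace:
#0 VA=0xE01BF3 (r,kernel):
  L0 @0x11[7] → 0x13007  P=1,RW=1,US=1,PS=0
  L1 @0x13[1] → 0x15007  P=1,RW=1,US=1,PS=0
  ⇒ phys 0x15BF3  [2 reads]
#1 VA=0x181351C (r,kernel):
  L0 @0x11[12] → 0x19007  P=1,RW=1,US=1,PS=0
  L1 @0x19[19] → 0x1D007  P=1,RW=1,US=1,PS=0
  ⇒ phys 0x1D51C  [2 reads]
#2 VA=0x3C0A48F (r,kernel):
  L0 @0x11[30] → 0x20007  P=1,RW=1,US=1,PS=0
  L1 @0x20[10] → 0x23007  P=1,RW=1,US=1,PS=0
  ⇒ phys 0x2348F  [2 reads]

TLB: [["0xE01", "0x15"], ["0x1813", "0x1D"], ["0x3C0A", "0x23"]]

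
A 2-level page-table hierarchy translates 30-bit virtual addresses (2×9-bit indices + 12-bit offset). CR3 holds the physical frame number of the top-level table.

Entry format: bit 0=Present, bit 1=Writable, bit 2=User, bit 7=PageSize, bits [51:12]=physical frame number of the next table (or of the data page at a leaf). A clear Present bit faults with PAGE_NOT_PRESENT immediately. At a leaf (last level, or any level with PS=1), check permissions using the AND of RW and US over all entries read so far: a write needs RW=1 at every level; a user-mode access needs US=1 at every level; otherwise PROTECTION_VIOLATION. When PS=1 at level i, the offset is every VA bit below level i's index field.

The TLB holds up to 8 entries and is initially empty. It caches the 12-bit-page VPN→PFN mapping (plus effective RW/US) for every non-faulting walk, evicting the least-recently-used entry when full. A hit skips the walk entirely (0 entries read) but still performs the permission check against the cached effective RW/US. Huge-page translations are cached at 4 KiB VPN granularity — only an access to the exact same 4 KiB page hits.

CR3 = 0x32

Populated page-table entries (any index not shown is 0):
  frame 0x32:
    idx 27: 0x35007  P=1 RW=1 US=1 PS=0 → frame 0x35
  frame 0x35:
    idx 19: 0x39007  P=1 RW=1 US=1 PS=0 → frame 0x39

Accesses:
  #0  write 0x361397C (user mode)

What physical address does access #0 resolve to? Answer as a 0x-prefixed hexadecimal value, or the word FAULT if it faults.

Trace:
#0 VA=0x361397C (w,user):
  L0 @0x32[27] → 0x35007  P=1,RW=1,US=1,PS=0
  L1 @0x35[19] → 0x39007  P=1,RW=1,US=1,PS=0
  ⇒ phys 0x3997C  [2 reads]

Access #0 PA: 0x3997C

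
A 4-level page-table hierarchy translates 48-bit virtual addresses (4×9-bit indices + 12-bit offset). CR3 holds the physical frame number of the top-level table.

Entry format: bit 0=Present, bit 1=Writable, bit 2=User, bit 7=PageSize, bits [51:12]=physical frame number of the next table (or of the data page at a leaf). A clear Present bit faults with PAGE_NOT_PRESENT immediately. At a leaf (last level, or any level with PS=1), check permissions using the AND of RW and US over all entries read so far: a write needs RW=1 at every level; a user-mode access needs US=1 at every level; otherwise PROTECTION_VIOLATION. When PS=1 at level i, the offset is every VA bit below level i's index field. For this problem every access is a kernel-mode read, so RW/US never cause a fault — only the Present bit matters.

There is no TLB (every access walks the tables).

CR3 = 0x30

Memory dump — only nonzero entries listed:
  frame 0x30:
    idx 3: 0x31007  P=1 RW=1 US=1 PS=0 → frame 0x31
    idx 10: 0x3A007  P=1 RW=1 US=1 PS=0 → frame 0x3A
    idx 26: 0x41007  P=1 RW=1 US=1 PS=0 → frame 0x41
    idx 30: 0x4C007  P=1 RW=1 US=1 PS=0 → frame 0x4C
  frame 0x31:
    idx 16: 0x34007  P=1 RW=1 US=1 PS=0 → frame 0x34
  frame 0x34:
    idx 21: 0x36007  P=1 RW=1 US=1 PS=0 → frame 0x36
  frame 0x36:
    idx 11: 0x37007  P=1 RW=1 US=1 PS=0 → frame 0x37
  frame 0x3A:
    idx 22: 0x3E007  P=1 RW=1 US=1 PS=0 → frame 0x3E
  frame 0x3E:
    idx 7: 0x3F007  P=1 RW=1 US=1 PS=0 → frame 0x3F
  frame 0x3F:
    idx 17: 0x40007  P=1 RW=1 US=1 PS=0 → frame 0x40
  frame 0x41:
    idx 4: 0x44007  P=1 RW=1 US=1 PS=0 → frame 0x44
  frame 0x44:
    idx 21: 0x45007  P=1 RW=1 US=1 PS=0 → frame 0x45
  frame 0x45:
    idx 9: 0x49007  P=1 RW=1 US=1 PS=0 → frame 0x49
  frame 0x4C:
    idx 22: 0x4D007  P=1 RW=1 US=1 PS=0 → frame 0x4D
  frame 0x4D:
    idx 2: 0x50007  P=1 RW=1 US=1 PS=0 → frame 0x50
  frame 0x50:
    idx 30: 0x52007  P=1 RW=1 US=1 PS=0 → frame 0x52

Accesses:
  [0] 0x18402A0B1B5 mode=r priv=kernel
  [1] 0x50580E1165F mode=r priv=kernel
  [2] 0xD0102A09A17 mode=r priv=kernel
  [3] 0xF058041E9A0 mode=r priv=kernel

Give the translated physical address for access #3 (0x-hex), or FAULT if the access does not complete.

Walk each access:
#0 VA=0x18402A0B1B5 (r,kernel):
  L0: frame=0x30 idx=3 entry=0x31007 [P=1 RW=1 US=1 PS=0]
  L1: frame=0x31 idx=16 entry=0x34007 [P=1 RW=1 US=1 PS=0]
  L2: frame=0x34 idx=21 entry=0x36007 [P=1 RW=1 US=1 PS=0]
  L3: frame=0x36 idx=11 entry=0x37007 [P=1 RW=1 US=1 PS=0]
  ✓ 0x371B5  — 4 lookups
#1 VA=0x50580E1165F (r,kernel):
  L0: frame=0x30 idx=10 entry=0x3A007 [P=1 RW=1 US=1 PS=0]
  L1: frame=0x3A idx=22 entry=0x3E007 [P=1 RW=1 US=1 PS=0]
  L2: frame=0x3E idx=7 entry=0x3F007 [P=1 RW=1 US=1 PS=0]
  L3: frame=0x3F idx=17 entry=0x40007 [P=1 RW=1 US=1 PS=0]
  ✓ 0x4065F  — 4 lookups
#2 VA=0xD0102A09A17 (r,kernel):
  L0: frame=0x30 idx=26 entry=0x41007 [P=1 RW=1 US=1 PS=0]
  L1: frame=0x41 idx=4 entry=0x44007 [P=1 RW=1 US=1 PS=0]
  L2: frame=0x44 idx=21 entry=0x45007 [P=1 RW=1 US=1 PS=0]
  L3: frame=0x45 idx=9 entry=0x49007 [P=1 RW=1 US=1 PS=0]
  ✓ 0x49A17  — 4 lookups
#3 VA=0xF058041E9A0 (r,kernel):
  L0: frame=0x30 idx=30 entry=0x4C007 [P=1 RW=1 US=1 PS=0]
  L1: frame=0x4C idx=22 entry=0x4D007 [P=1 RW=1 US=1 PS=0]
  L2: frame=0x4D idx=2 entry=0x50007 [P=1 RW=1 US=1 PS=0]
  L3: frame=0x50 idx=30 entry=0x52007 [P=1 RW=1 US=1 PS=0]
  ✓ 0x529A0  — 4 lookups

Access #3 PA: 0x529A0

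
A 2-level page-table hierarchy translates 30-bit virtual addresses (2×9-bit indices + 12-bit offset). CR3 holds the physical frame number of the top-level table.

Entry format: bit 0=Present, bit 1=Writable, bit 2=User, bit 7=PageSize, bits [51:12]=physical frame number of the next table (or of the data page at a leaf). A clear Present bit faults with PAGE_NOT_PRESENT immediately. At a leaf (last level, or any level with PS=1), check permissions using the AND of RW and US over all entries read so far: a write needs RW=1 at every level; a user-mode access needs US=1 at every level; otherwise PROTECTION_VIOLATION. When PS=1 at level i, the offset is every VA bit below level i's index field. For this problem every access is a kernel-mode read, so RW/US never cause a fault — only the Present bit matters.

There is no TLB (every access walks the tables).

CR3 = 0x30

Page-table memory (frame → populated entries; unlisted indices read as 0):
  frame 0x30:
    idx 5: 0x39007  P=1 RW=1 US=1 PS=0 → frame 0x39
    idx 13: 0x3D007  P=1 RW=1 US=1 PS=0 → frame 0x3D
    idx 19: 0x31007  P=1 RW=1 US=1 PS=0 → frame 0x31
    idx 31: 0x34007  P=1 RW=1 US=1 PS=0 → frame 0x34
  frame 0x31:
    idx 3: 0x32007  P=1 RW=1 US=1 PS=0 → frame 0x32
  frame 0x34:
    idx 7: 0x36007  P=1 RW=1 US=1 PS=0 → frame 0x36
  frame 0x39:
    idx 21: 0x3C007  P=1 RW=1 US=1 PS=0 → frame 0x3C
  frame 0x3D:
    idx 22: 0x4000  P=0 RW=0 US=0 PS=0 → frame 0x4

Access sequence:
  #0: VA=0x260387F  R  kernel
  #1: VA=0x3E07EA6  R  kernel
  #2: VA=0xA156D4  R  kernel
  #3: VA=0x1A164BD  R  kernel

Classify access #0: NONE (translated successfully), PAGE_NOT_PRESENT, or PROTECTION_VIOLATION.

Walk each access:
#0 VA=0x260387F (r,kernel):
  [0] read 0x30 idx=19: raw=0x31007 flags P=1 W=1 U=1 S=0
  [1] read 0x31 idx=3: raw=0x32007 flags P=1 W=1 U=1 S=0
  ⇒ phys 0x3287F  [2 reads]
#1 VA=0x3E07EA6 (r,kernel):
  [0] read 0x30 idx=31: raw=0x34007 flags P=1 W=1 U=1 S=0
  [1] read 0x34 idx=7: raw=0x36007 flags P=1 W=1 U=1 S=0
  ⇒ phys 0x36EA6  [2 reads]
#2 VA=0xA156D4 (r,kernel):
  [0] read 0x30 idx=5: raw=0x39007 flags P=1 W=1 U=1 S=0
  [1] read 0x39 idx=21: raw=0x3C007 flags P=1 W=1 U=1 S=0
  ⇒ phys 0x3C6D4  [2 reads]
#3 VA=0x1A164BD (r,kernel):
  [0] read 0x30 idx=13: raw=0x3D007 flags P=1 W=1 U=1 S=0
  [1] read 0x3D idx=22: raw=0x4000 flags P=0 W=0 U=0 S=0
  ✗ PAGE_NOT_PRESENT  [2 reads]

Access #0 fault: NONE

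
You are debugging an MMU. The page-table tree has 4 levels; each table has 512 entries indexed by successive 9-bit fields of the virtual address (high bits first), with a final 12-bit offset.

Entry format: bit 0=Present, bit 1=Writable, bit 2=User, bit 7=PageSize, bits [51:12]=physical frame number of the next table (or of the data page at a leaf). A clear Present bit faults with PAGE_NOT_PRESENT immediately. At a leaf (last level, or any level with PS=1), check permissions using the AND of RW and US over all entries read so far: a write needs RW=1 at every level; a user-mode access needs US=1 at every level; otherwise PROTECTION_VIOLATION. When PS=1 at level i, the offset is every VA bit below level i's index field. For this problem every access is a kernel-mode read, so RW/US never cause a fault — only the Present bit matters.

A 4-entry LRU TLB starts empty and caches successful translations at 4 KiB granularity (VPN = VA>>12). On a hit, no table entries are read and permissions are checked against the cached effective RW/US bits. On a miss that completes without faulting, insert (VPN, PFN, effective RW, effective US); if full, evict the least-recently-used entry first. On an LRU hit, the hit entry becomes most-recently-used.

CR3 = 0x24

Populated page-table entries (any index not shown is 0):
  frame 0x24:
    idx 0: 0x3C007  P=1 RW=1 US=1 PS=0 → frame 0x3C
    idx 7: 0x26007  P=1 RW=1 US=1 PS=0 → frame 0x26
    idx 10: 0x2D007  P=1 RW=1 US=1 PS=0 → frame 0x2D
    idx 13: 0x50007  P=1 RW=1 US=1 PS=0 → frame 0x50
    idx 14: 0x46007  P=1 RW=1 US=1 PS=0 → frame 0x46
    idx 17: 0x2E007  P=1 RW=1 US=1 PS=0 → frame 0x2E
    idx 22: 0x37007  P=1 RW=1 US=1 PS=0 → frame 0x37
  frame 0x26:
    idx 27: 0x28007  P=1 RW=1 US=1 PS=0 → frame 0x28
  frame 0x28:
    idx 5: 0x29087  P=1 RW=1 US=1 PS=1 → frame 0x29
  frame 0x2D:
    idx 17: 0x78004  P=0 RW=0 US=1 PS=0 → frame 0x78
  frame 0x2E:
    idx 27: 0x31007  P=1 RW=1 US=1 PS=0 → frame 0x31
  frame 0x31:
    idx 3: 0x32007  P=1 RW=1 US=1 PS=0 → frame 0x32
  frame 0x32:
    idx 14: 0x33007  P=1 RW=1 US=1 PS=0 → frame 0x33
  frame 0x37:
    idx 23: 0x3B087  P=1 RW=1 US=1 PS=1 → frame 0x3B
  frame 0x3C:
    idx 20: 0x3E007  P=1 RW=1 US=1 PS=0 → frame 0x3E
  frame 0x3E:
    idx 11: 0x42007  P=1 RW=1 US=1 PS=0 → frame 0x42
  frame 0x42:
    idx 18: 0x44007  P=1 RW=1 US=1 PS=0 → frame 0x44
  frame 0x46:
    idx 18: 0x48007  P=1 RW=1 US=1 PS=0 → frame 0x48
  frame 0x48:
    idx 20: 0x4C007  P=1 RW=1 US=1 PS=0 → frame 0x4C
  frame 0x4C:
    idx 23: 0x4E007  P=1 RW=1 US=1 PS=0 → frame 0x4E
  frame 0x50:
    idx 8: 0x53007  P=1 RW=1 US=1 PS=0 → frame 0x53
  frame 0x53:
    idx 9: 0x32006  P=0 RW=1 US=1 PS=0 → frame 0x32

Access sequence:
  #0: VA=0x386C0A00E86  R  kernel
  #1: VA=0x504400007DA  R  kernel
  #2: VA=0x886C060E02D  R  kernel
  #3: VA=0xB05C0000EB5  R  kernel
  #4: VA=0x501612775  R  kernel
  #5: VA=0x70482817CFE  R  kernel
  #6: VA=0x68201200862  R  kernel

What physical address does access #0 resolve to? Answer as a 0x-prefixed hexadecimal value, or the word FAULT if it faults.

Trace:
#0 VA=0x386C0A00E86 (r,kernel):
  L0: frame=0x24 idx=7 entry=0x26007 [P=1 RW=1 US=1 PS=0]
  L1: frame=0x26 idx=27 entry=0x28007 [P=1 RW=1 US=1 PS=0]
  L2: frame=0x28 idx=5 entry=0x29087 [P=1 RW=1 US=1 PS=1]
  ⇒ phys 0x29E86 (huge @L2)  [3 reads]
#1 VA=0x504400007DA (r,kernel):
  L0: frame=0x24 idx=10 entry=0x2D007 [P=1 RW=1 US=1 PS=0]
  L1: frame=0x2D idx=17 entry=0x78004 [P=0 RW=0 US=1 PS=0]
  → PAGE_NOT_PRESENT  (2 entries read)
#2 VA=0x886C060E02D (r,kernel):
  L0: frame=0x24 idx=17 entry=0x2E007 [P=1 RW=1 US=1 PS=0]
  L1: frame=0x2E idx=27 entry=0x31007 [P=1 RW=1 US=1 PS=0]
  L2: frame=0x31 idx=3 entry=0x32007 [P=1 RW=1 US=1 PS=0]
  L3: frame=0x32 idx=14 entry=0x33007 [P=1 RW=1 US=1 PS=0]
  ⇒ phys 0x3302D  [4 reads]
#3 VA=0xB05C0000EB5 (r,kernel):
  L0: frame=0x24 idx=22 entry=0x37007 [P=1 RW=1 US=1 PS=0]
  L1: frame=0x37 idx=23 entry=0x3B087 [P=1 RW=1 US=1 PS=1]
  ⇒ phys 0x3BEB5 (huge @L1)  [2 reads]
#4 VA=0x501612775 (r,kernel):
  L0: frame=0x24 idx=0 entry=0x3C007 [P=1 RW=1 US=1 PS=0]
  L1: frame=0x3C idx=20 entry=0x3E007 [P=1 RW=1 US=1 PS=0]
  L2: frame=0x3E idx=11 entry=0x42007 [P=1 RW=1 US=1 PS=0]
  L3: frame=0x42 idx=18 entry=0x44007 [P=1 RW=1 US=1 PS=0]
  ⇒ phys 0x44775  [4 reads]
#5 VA=0x70482817CFE (r,kernel):
  L0: frame=0x24 idx=14 entry=0x46007 [P=1 RW=1 US=1 PS=0]
  L1: frame=0x46 idx=18 entry=0x48007 [P=1 RW=1 US=1 PS=0]
  L2: frame=0x48 idx=20 entry=0x4C007 [P=1 RW=1 US=1 PS=0]
  L3: frame=0x4C idx=23 entry=0x4E007 [P=1 RW=1 US=1 PS=0]
  ⇒ phys 0x4ECFE  [4 reads]
#6 VA=0x68201200862 (r,kernel):
  L0: frame=0x24 idx=13 entry=0x50007 [P=1 RW=1 US=1 PS=0]
  L1: frame=0x50 idx=8 entry=0x53007 [P=1 RW=1 US=1 PS=0]
  L2: frame=0x53 idx=9 entry=0x32006 [P=0 RW=1 US=1 PS=0]
  → PAGE_NOT_PRESENT  (3 entries read)

Access #0 PA: 0x29E86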